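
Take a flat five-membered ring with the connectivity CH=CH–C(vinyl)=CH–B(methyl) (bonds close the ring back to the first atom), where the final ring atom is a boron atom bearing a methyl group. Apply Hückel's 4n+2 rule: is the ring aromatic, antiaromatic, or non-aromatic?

Antiaromatic

Check conjugation: every atom in a ring double bond is sp² and brings one electron to the p orbital; the boron has an empty p orbital — every position has a p orbital, so the cyclic π system is continuous.
Tallying contributions gives 2 × 2 = 4 from the double-bond units + 0 from the B(methyl) atom = 4.
4 is a 4n count (n = 1), so the planar conjugated ring is antiaromatic.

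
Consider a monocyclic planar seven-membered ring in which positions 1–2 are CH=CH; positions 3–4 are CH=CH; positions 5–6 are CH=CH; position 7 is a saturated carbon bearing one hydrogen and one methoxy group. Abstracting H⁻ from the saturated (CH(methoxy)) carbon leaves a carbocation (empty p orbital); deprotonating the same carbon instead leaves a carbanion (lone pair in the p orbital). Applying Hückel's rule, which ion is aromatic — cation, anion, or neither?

In both ions every ring atom is sp² and contributes a p orbital, so both rings are fully conjugated.
Cation: 3 × 2 + 0 = 6 π electrons → 4(1)+2, aromatic.
Anion: 3 × 2 + 2 = 8 π electrons → 4(2), antiaromatic.

The cation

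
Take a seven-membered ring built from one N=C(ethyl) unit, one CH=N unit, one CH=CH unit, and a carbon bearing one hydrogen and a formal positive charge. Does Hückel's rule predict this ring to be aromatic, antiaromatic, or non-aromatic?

Aromatic

All ring atoms are sp² and supply a p orbital to the ring (every atom in a ring double bond is sp² and brings one electron to the p orbital; the doubly-bonded nitrogens are pyridine-type — their lone pairs lie in the ring plane, leaving one electron in the p orbital; the carbocation has an empty p orbital); the conjugation is uninterrupted.
Adding the contributions, 3 × 2 = 6 from the double-bond units + 0 from the CH(+) atom = 6.
That gives a 4n+2 count (6, n = 1).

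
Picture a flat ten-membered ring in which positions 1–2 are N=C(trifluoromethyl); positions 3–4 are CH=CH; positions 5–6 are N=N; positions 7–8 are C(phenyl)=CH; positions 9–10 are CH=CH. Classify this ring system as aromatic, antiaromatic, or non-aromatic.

The p orbitals form a continuous loop: the double-bond atoms are sp², each contributing one p electron; each sp² =N– keeps its lone pair in-plane and puts one electron into the π system. The ring is fully conjugated.
Counting π electrons: 5 × 2 = 10 from the 5 double-bond units.
That gives a 4n+2 count (10, n = 2).

Aromatic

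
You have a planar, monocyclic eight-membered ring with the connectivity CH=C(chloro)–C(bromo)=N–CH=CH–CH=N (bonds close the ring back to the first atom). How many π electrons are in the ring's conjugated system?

Every ring atom contributes a p orbital perpendicular to the ring (every atom in a ring double bond is sp² and brings one electron to the p orbital; each sp² =N– keeps its lone pair in-plane and puts one electron into the π system), so the π system is cyclic and fully conjugated.
π-electron count: 4 × 2 = 8 from the 4 double-bond units.

8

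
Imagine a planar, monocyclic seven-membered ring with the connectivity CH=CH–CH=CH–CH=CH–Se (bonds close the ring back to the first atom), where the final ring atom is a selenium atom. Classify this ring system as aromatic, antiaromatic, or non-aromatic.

Antiaromatic

Every ring atom contributes a p orbital perpendicular to the ring (each doubly-bonded ring atom is sp² with one p-orbital electron; the selenium donates one lone pair from its p orbital), so the π system is cyclic and fully conjugated.
Adding the contributions, 3 × 2 = 6 from the double-bond units + 2 from the Se atom = 8.
8 is a 4n count (n = 2), so the planar conjugated ring is antiaromatic.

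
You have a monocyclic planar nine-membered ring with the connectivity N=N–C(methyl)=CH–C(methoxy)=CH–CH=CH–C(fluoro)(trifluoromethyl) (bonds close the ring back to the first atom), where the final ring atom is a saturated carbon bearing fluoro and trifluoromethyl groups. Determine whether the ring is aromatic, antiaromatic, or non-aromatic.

The C(fluoro)(trifluoromethyl) position has four σ bonds — that saturated carbon is sp³ and has no p orbital in the ring π system — so the cyclic conjugation is interrupted.
Without a continuous loop of overlapping p orbitals the Hückel electron count never comes into play.

Non-aromatic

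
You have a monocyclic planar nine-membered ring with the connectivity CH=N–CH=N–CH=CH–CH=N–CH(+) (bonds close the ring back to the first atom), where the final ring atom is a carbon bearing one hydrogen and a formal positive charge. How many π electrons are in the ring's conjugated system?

8

The p orbitals form a continuous loop: every atom in a ring double bond is sp² and brings one electron to the p orbital; each sp² =N– keeps its lone pair in-plane and puts one electron into the π system; the carbocation has an empty p orbital. The ring is fully conjugated.
Adding the contributions, 4 × 2 = 8 from the double-bond units + 0 from the CH(+) atom = 8.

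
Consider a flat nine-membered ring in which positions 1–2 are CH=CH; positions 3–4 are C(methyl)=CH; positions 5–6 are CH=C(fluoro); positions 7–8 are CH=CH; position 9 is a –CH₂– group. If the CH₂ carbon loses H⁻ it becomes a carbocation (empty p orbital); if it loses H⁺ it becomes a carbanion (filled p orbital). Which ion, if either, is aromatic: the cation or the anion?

The anion

Both ions have a continuous loop of p orbitals — each ring atom is sp².
Cation: 4 × 2 + 0 = 8 π electrons → 4(2), antiaromatic.
Anion: 4 × 2 + 2 = 10 π electrons → 4(2)+2, aromatic.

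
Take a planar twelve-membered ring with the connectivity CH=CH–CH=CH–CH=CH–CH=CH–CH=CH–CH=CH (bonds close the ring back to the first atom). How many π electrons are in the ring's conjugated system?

Every ring atom contributes a p orbital perpendicular to the ring (every atom in a ring double bond is sp² and brings one electron to the p orbital), so the π system is cyclic and fully conjugated.
Counting π electrons: 6 × 2 = 12 from the 6 double-bond units.

12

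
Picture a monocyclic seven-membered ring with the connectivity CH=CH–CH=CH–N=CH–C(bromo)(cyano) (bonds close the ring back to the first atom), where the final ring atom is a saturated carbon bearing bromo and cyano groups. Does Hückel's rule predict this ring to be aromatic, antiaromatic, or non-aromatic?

The C(bromo)(cyano) carbon is saturated: that saturated carbon is sp³ and has no p orbital in the ring π system. Conjugation is not continuous around the ring.
Hückel's rule only applies to fully conjugated rings, so this one is simply non-aromatic.

Non-aromatic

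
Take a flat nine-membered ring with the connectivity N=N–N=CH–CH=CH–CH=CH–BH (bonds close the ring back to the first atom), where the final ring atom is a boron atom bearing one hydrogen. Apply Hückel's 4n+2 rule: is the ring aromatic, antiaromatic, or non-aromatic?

All ring atoms are sp² and supply a p orbital to the ring (the double-bond atoms are sp², each contributing one p electron; the doubly-bonded nitrogens are pyridine-type — their lone pairs lie in the ring plane, leaving one electron in the p orbital; the boron has an empty p orbital); the conjugation is uninterrupted.
π-electron count: 4 × 2 = 8 from the double-bond units + 0 from the BH atom = 8.
8 is a 4n count (n = 2), so the planar conjugated ring is antiaromatic.

Antiaromatic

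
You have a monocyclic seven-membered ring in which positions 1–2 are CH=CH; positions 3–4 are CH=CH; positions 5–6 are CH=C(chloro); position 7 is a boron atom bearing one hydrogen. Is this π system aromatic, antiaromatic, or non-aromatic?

All ring atoms are sp² and supply a p orbital to the ring (the double-bond atoms are sp², each contributing one p electron; the boron has an empty p orbital); the conjugation is uninterrupted.
Adding the contributions, 3 × 2 = 6 from the double-bond units + 0 from the BH atom = 6.
6 = 4(1) + 2, which satisfies Hückel's 4n+2 rule.

Aromatic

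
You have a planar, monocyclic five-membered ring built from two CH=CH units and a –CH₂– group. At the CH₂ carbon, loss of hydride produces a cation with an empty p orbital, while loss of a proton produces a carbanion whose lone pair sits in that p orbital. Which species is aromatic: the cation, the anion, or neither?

The anion

In both ions every ring atom is sp² and contributes a p orbital, so both rings are fully conjugated.
Cation: 2 × 2 + 0 = 4 π electrons → 4(1), antiaromatic.
Anion: 2 × 2 + 2 = 6 π electrons → 4(1)+2, aromatic.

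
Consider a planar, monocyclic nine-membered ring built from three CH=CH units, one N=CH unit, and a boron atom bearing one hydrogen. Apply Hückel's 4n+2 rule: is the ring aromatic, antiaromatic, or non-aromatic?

Antiaromatic

Check conjugation: every atom in a ring double bond is sp² and brings one electron to the p orbital; each sp² =N– keeps its lone pair in-plane and puts one electron into the π system; the boron has an empty p orbital — every position has a p orbital, so the cyclic π system is continuous.
Tallying contributions gives 4 × 2 = 8 from the double-bond units + 0 from the BH atom = 8.
8 is a 4n count (n = 2), so the planar conjugated ring is antiaromatic.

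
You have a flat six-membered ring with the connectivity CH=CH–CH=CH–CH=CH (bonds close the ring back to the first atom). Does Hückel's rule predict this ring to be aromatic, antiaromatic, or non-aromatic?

Aromatic

All ring atoms are sp² and supply a p orbital to the ring (the double-bond atoms are sp², each contributing one p electron); the conjugation is uninterrupted.
Adding the contributions, 3 × 2 = 6 from the 3 double-bond units.
6 = 4(1) + 2, which satisfies Hückel's 4n+2 rule.
This is benzene.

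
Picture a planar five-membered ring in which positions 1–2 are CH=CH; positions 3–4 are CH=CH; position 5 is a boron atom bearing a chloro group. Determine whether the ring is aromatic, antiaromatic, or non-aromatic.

The p orbitals form a continuous loop: every atom in a ring double bond is sp² and brings one electron to the p orbital; the boron has an empty p orbital. The ring is fully conjugated.
Tallying contributions gives 2 × 2 = 4 from the double-bond units + 0 from the B(chloro) atom = 4.
4 = 4(1); a planar, fully conjugated 4n system is antiaromatic.

Antiaromatic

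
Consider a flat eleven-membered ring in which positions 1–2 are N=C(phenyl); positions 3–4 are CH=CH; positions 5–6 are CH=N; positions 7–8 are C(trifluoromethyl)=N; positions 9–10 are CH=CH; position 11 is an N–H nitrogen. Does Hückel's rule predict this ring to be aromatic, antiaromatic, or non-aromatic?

The p orbitals form a continuous loop: each doubly-bonded ring atom is sp² with one p-orbital electron; each =N– nitrogen is pyridine-type (lone pair in the sp² plane, one electron in the p orbital); the pyrrole-type nitrogen donates its lone pair from the p orbital. The ring is fully conjugated.
Counting π electrons: 5 × 2 = 10 from the double-bond units + 2 from the NH atom = 12.
With 12 = 4·3 π electrons, Hückel's rule classifies the planar ring as antiaromatic.

Antiaromatic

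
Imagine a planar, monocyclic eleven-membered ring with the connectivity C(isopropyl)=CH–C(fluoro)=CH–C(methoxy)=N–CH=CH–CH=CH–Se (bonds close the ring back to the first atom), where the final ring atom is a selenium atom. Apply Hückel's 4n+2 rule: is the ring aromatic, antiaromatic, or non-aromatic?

Antiaromatic

Check conjugation: the double-bond atoms are sp², each contributing one p electron; each =N– nitrogen is pyridine-type (lone pair in the sp² plane, one electron in the p orbital); the selenium donates one lone pair from its p orbital — every position has a p orbital, so the cyclic π system is continuous.
π-electron count: 5 × 2 = 10 from the double-bond units + 2 from the Se atom = 12.
With 12 = 4·3 π electrons, Hückel's rule classifies the planar ring as antiaromatic.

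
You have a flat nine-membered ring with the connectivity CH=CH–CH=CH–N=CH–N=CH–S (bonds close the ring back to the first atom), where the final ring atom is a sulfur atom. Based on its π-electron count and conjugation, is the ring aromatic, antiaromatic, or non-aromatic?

Every ring atom contributes a p orbital perpendicular to the ring (each doubly-bonded ring atom is sp² with one p-orbital electron; each sp² =N– keeps its lone pair in-plane and puts one electron into the π system; the sulfur donates one lone pair from its p orbital), so the π system is cyclic and fully conjugated.
Tallying contributions gives 4 × 2 = 8 from the double-bond units + 2 from the S atom = 10.
Since 10 = 4·2 + 2, the ring meets the 4n+2 criterion.

Aromatic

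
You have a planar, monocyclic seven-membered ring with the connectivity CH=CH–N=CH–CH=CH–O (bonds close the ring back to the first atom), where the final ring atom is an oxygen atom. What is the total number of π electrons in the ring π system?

8

Check conjugation: the double-bond atoms are sp², each contributing one p electron; the doubly-bonded nitrogens are pyridine-type — their lone pairs lie in the ring plane, leaving one electron in the p orbital; the oxygen donates one lone pair from its p orbital — every position has a p orbital, so the cyclic π system is continuous.
π-electron count: 3 × 2 = 6 from the double-bond units + 2 from the O atom = 8.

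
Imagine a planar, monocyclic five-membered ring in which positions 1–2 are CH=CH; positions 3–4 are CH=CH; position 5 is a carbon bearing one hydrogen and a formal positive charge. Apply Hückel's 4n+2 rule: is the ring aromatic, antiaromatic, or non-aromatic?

Check conjugation: the double-bond atoms are sp², each contributing one p electron; the carbocation has an empty p orbital — every position has a p orbital, so the cyclic π system is continuous.
π-electron count: 2 × 2 = 4 from the double-bond units + 0 from the CH(+) atom = 4.
A 4n π count (4, n = 1) in a planar conjugated ring means antiaromatic.
This is the cyclopentadienyl cation.

Antiaromatic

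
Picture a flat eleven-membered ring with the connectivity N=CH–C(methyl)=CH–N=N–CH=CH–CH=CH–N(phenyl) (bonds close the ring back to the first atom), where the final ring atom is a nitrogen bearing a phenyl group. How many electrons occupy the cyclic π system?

12

All ring atoms are sp² and supply a p orbital to the ring (each doubly-bonded ring atom is sp² with one p-orbital electron; each =N– nitrogen is pyridine-type (lone pair in the sp² plane, one electron in the p orbital); the pyrrole-type nitrogen donates its lone pair from the p orbital); the conjugation is uninterrupted.
Adding the contributions, 5 × 2 = 10 from the double-bond units + 2 from the N(phenyl) atom = 12.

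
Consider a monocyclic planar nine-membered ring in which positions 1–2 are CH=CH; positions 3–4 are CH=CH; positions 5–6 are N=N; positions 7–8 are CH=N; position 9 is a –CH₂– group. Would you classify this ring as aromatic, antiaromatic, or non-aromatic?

Because the tetrahedral CH₂ carbon is sp³ and has no p orbital in the ring π system at the CH2 position, the π system cannot extend all the way around the ring.
Hückel's rule only applies to fully conjugated rings, so this one is simply non-aromatic.

Non-aromatic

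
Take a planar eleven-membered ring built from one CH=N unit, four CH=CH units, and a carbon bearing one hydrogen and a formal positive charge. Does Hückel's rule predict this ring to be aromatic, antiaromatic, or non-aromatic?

Aromatic

All ring atoms are sp² and supply a p orbital to the ring (the double-bond atoms are sp², each contributing one p electron; each sp² =N– keeps its lone pair in-plane and puts one electron into the π system; the carbocation has an empty p orbital); the conjugation is uninterrupted.
Tallying contributions gives 5 × 2 = 10 from the double-bond units + 0 from the CH(+) atom = 10.
That gives a 4n+2 count (10, n = 2).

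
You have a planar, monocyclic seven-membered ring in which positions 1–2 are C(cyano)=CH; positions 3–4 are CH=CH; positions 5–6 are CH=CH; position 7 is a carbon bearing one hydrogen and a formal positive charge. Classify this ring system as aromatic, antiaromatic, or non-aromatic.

Check conjugation: every atom in a ring double bond is sp² and brings one electron to the p orbital; the carbocation has an empty p orbital — every position has a p orbital, so the cyclic π system is continuous.
Counting π electrons: 3 × 2 = 6 from the double-bond units + 0 from the CH(+) atom = 6.
Since 6 = 4·1 + 2, the ring meets the 4n+2 criterion.

Aromatic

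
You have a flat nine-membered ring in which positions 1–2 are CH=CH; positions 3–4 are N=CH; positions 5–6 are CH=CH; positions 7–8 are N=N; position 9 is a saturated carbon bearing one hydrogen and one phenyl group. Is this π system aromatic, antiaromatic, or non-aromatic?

Because that saturated carbon is sp³ and has no p orbital in the ring π system at the CH(phenyl) position, the π system cannot extend all the way around the ring.
A ring that is not fully conjugated cannot be aromatic or antiaromatic regardless of its π-electron count.

Non-aromatic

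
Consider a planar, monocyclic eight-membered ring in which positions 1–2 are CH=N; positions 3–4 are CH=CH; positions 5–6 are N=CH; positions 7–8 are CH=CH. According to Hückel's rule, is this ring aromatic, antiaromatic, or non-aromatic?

All ring atoms are sp² and supply a p orbital to the ring (each doubly-bonded ring atom is sp² with one p-orbital electron; each =N– nitrogen is pyridine-type (lone pair in the sp² plane, one electron in the p orbital)); the conjugation is uninterrupted.
π-electron count: 4 × 2 = 8 from the 4 double-bond units.
8 is a 4n count (n = 2), so the planar conjugated ring is antiaromatic.

Antiaromatic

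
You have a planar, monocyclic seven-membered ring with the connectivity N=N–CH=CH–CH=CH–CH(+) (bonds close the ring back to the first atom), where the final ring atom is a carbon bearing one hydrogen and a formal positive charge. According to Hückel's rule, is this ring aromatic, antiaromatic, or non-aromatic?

Every ring atom contributes a p orbital perpendicular to the ring (each doubly-bonded ring atom is sp² with one p-orbital electron; each =N– nitrogen is pyridine-type (lone pair in the sp² plane, one electron in the p orbital); the carbocation has an empty p orbital), so the π system is cyclic and fully conjugated.
Counting π electrons: 3 × 2 = 6 from the double-bond units + 0 from the CH(+) atom = 6.
With 6 π electrons (n = 1), the Hückel 4n+2 condition holds.

Aromatic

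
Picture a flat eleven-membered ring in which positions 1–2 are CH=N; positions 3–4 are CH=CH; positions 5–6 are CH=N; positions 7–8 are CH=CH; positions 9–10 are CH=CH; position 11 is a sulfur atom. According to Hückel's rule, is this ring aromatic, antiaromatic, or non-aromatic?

Antiaromatic

Check conjugation: each doubly-bonded ring atom is sp² with one p-orbital electron; the doubly-bonded nitrogens are pyridine-type — their lone pairs lie in the ring plane, leaving one electron in the p orbital; the sulfur donates one lone pair from its p orbital — every position has a p orbital, so the cyclic π system is continuous.
π-electron count: 5 × 2 = 10 from the double-bond units + 2 from the S atom = 12.
With 12 = 4·3 π electrons, Hückel's rule classifies the planar ring as antiaromatic.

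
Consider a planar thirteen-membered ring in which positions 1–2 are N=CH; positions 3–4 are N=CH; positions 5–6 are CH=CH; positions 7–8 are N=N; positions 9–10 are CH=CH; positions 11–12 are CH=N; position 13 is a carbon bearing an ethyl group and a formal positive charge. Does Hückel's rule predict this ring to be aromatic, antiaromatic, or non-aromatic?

Antiaromatic

The p orbitals form a continuous loop: every atom in a ring double bond is sp² and brings one electron to the p orbital; each =N– nitrogen is pyridine-type (lone pair in the sp² plane, one electron in the p orbital); the carbocation has an empty p orbital. The ring is fully conjugated.
Tallying contributions gives 6 × 2 = 12 from the double-bond units + 0 from the C(ethyl)(+) atom = 12.
With 12 = 4·3 π electrons, Hückel's rule classifies the planar ring as antiaromatic.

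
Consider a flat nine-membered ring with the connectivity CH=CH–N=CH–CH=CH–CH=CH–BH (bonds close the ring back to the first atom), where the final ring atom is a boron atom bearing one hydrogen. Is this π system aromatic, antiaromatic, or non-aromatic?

The p orbitals form a continuous loop: each doubly-bonded ring atom is sp² with one p-orbital electron; each =N– nitrogen is pyridine-type (lone pair in the sp² plane, one electron in the p orbital); the boron has an empty p orbital. The ring is fully conjugated.
π-electron count: 4 × 2 = 8 from the double-bond units + 0 from the BH atom = 8.
8 = 4(2); a planar, fully conjugated 4n system is antiaromatic.

Antiaromatic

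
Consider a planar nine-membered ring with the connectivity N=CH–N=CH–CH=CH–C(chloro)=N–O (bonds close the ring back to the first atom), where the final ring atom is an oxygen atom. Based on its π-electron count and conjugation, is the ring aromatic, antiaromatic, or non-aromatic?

Aromatic

Every ring atom contributes a p orbital perpendicular to the ring (each doubly-bonded ring atom is sp² with one p-orbital electron; each sp² =N– keeps its lone pair in-plane and puts one electron into the π system; the oxygen donates one lone pair from its p orbital), so the π system is cyclic and fully conjugated.
Counting π electrons: 4 × 2 = 8 from the double-bond units + 2 from the O atom = 10.
10 = 4(2) + 2, which satisfies Hückel's 4n+2 rule.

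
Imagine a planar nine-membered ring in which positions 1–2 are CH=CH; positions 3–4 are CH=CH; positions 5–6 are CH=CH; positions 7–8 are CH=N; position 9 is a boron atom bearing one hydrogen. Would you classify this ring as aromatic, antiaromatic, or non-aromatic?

The p orbitals form a continuous loop: each doubly-bonded ring atom is sp² with one p-orbital electron; each =N– nitrogen is pyridine-type (lone pair in the sp² plane, one electron in the p orbital); the boron has an empty p orbital. The ring is fully conjugated.
π-electron count: 4 × 2 = 8 from the double-bond units + 0 from the BH atom = 8.
8 = 4(2); a planar, fully conjugated 4n system is antiaromatic.

Antiaromatic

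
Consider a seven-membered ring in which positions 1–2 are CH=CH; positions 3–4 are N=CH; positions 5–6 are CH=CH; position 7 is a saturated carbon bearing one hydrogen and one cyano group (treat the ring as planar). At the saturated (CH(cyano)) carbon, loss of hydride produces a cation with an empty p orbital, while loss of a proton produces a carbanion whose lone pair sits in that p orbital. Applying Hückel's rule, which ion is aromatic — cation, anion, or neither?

The cation

In either ion the ring is fully conjugated: every atom, including the new sp² carbon, supplies a p orbital.
Cation: 3 × 2 + 0 = 6 π electrons → 4(1)+2, aromatic.
Anion: 3 × 2 + 2 = 8 π electrons → 4(2), antiaromatic.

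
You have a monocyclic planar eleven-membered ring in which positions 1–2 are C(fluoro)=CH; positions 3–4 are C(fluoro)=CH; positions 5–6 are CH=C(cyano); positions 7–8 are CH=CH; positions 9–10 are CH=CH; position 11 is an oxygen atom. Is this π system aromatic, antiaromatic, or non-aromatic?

Antiaromatic

The p orbitals form a continuous loop: every atom in a ring double bond is sp² and brings one electron to the p orbital; the oxygen donates one lone pair from its p orbital. The ring is fully conjugated.
π-electron count: 5 × 2 = 10 from the double-bond units + 2 from the O atom = 12.
With 12 = 4·3 π electrons, Hückel's rule classifies the planar ring as antiaromatic.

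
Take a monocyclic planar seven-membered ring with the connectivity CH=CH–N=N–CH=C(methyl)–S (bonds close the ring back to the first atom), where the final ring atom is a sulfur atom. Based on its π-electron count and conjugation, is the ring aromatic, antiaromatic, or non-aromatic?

All ring atoms are sp² and supply a p orbital to the ring (each doubly-bonded ring atom is sp² with one p-orbital electron; each sp² =N– keeps its lone pair in-plane and puts one electron into the π system; the sulfur donates one lone pair from its p orbital); the conjugation is uninterrupted.
Adding the contributions, 3 × 2 = 6 from the double-bond units + 2 from the S atom = 8.
8 = 4(2); a planar, fully conjugated 4n system is antiaromatic.

Antiaromatic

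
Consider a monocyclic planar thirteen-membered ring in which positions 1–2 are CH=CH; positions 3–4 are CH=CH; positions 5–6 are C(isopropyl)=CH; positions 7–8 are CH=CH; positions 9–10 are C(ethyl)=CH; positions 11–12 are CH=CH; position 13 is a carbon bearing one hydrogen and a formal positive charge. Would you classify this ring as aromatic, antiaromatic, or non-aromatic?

Antiaromatic

All ring atoms are sp² and supply a p orbital to the ring (the double-bond atoms are sp², each contributing one p electron; the carbocation has an empty p orbital); the conjugation is uninterrupted.
Counting π electrons: 6 × 2 = 12 from the double-bond units + 0 from the CH(+) atom = 12.
With 12 = 4·3 π electrons, Hückel's rule classifies the planar ring as antiaromatic.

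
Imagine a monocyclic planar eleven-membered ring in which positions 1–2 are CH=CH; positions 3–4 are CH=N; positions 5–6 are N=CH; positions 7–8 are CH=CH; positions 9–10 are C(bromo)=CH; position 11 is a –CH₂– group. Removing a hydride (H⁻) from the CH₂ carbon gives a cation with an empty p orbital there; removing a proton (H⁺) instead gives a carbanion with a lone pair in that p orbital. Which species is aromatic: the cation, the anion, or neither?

The cation

In either ion the ring is fully conjugated: every atom, including the new sp² carbon, supplies a p orbital.
Cation: 5 × 2 + 0 = 10 π electrons → 4(2)+2, aromatic.
Anion: 5 × 2 + 2 = 12 π electrons → 4(3), antiaromatic.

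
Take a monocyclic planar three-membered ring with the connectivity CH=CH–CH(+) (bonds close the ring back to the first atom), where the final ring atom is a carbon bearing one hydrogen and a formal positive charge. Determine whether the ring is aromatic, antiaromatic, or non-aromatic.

Aromatic

Every ring atom contributes a p orbital perpendicular to the ring (every atom in a ring double bond is sp² and brings one electron to the p orbital; the carbocation has an empty p orbital), so the π system is cyclic and fully conjugated.
Tallying contributions gives 1 × 2 = 2 from the double-bond unit + 0 from the CH(+) atom = 2.
That gives a 4n+2 count (2, n = 0).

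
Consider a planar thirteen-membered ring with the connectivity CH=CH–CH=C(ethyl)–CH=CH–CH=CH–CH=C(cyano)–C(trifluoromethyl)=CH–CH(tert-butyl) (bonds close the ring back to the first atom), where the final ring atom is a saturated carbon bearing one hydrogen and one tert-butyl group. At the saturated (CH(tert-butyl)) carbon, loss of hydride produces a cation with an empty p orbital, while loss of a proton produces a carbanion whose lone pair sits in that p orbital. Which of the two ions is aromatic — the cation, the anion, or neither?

The anion

Once that carbon is sp², every ring atom has a p orbital and both ions are fully conjugated.
Cation: 6 × 2 + 0 = 12 π electrons → 4(3), antiaromatic.
Anion: 6 × 2 + 2 = 14 π electrons → 4(3)+2, aromatic.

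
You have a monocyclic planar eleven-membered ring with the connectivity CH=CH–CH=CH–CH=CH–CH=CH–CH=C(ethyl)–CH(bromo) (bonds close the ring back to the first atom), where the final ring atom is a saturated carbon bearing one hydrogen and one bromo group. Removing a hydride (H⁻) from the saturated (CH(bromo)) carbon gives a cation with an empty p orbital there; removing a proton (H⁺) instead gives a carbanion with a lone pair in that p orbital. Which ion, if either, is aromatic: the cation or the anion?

Once that carbon is sp², every ring atom has a p orbital and both ions are fully conjugated.
Cation: 5 × 2 + 0 = 10 π electrons → 4(2)+2, aromatic.
Anion: 5 × 2 + 2 = 12 π electrons → 4(3), antiaromatic.

The cation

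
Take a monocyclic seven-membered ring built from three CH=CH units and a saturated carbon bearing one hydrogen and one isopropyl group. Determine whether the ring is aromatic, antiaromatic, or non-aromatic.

Non-aromatic

The CH(isopropyl) carbon is saturated: that saturated carbon is sp³ and has no p orbital in the ring π system. Conjugation is not continuous around the ring.
Hückel's rule only applies to fully conjugated rings, so this one is simply non-aromatic.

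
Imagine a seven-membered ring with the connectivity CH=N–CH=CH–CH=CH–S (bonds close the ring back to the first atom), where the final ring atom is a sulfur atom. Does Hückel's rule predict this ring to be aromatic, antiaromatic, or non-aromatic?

The p orbitals form a continuous loop: the double-bond atoms are sp², each contributing one p electron; each =N– nitrogen is pyridine-type (lone pair in the sp² plane, one electron in the p orbital); the sulfur donates one lone pair from its p orbital. The ring is fully conjugated.
Counting π electrons: 3 × 2 = 6 from the double-bond units + 2 from the S atom = 8.
A 4n π count (8, n = 2) in a planar conjugated ring means antiaromatic.

Antiaromatic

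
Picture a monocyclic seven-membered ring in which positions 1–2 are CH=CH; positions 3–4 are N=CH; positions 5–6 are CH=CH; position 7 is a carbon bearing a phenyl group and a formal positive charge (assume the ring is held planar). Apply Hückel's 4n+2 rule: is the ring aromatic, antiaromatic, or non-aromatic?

The p orbitals form a continuous loop: each doubly-bonded ring atom is sp² with one p-orbital electron; the doubly-bonded nitrogens are pyridine-type — their lone pairs lie in the ring plane, leaving one electron in the p orbital; the carbocation has an empty p orbital. The ring is fully conjugated.
Tallying contributions gives 3 × 2 = 6 from the double-bond units + 0 from the C(phenyl)(+) atom = 6.
That gives a 4n+2 count (6, n = 1).

Aromatic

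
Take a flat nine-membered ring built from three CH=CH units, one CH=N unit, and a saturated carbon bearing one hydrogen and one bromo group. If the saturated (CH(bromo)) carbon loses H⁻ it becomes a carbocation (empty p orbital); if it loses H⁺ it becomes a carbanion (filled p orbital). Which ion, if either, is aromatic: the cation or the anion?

Once that carbon is sp², every ring atom has a p orbital and both ions are fully conjugated.
Cation: 4 × 2 + 0 = 8 π electrons → 4(2), antiaromatic.
Anion: 4 × 2 + 2 = 10 π electrons → 4(2)+2, aromatic.

The anion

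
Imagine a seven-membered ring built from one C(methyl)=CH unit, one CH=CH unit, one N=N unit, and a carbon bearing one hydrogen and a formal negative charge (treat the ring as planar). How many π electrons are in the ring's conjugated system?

8

Check conjugation: each doubly-bonded ring atom is sp² with one p-orbital electron; each =N– nitrogen is pyridine-type (lone pair in the sp² plane, one electron in the p orbital); the carbanion's lone pair occupies the p orbital — every position has a p orbital, so the cyclic π system is continuous.
Counting π electrons: 3 × 2 = 6 from the double-bond units + 2 from the CH(-) atom = 8.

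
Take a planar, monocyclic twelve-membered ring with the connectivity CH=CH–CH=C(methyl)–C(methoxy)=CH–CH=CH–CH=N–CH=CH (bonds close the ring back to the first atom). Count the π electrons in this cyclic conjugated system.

Check conjugation: every atom in a ring double bond is sp² and brings one electron to the p orbital; the doubly-bonded nitrogens are pyridine-type — their lone pairs lie in the ring plane, leaving one electron in the p orbital — every position has a p orbital, so the cyclic π system is continuous.
Counting π electrons: 6 × 2 = 12 from the 6 double-bond units.

12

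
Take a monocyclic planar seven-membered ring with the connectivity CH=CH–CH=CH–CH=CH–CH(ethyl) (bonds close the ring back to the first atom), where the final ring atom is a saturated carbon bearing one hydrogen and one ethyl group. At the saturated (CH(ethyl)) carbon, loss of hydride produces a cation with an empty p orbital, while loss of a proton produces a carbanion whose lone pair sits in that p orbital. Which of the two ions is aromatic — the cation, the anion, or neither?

Both ions have a continuous loop of p orbitals — each ring atom is sp².
Cation: 3 × 2 + 0 = 6 π electrons → 4(1)+2, aromatic.
Anion: 3 × 2 + 2 = 8 π electrons → 4(2), antiaromatic.

The cation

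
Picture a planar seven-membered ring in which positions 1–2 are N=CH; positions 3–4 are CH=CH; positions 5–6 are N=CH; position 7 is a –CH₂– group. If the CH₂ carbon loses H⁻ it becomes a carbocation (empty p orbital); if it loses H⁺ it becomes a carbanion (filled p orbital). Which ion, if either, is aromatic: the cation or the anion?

In either ion the ring is fully conjugated: every atom, including the new sp² carbon, supplies a p orbital.
Cation: 3 × 2 + 0 = 6 π electrons → 4(1)+2, aromatic.
Anion: 3 × 2 + 2 = 8 π electrons → 4(2), antiaromatic.

The cation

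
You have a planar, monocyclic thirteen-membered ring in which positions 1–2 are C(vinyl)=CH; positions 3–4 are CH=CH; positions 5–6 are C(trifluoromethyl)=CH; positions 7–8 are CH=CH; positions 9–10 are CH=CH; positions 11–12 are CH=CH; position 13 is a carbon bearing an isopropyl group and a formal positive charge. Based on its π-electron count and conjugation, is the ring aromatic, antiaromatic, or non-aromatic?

Antiaromatic

Every ring atom contributes a p orbital perpendicular to the ring (each doubly-bonded ring atom is sp² with one p-orbital electron; the carbocation has an empty p orbital), so the π system is cyclic and fully conjugated.
π-electron count: 6 × 2 = 12 from the double-bond units + 0 from the C(isopropyl)(+) atom = 12.
A 4n π count (12, n = 3) in a planar conjugated ring means antiaromatic.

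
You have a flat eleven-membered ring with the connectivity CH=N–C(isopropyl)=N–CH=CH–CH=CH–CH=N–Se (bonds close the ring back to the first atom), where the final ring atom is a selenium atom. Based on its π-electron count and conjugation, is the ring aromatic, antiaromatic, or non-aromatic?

Antiaromatic

All ring atoms are sp² and supply a p orbital to the ring (the double-bond atoms are sp², each contributing one p electron; each =N– nitrogen is pyridine-type (lone pair in the sp² plane, one electron in the p orbital); the selenium donates one lone pair from its p orbital); the conjugation is uninterrupted.
π-electron count: 5 × 2 = 10 from the double-bond units + 2 from the Se atom = 12.
12 = 4(3); a planar, fully conjugated 4n system is antiaromatic.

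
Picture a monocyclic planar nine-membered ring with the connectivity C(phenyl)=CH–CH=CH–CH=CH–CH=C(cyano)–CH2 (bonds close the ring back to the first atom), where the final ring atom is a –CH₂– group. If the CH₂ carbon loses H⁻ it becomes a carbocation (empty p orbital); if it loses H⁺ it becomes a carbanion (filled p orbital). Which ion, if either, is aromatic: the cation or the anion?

The anion

In both ions every ring atom is sp² and contributes a p orbital, so both rings are fully conjugated.
Cation: 4 × 2 + 0 = 8 π electrons → 4(2), antiaromatic.
Anion: 4 × 2 + 2 = 10 π electrons → 4(2)+2, aromatic.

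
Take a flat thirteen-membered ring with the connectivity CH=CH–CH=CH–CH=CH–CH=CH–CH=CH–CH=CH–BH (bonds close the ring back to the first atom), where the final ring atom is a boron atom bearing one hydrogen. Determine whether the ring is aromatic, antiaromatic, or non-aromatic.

Antiaromatic

Check conjugation: the double-bond atoms are sp², each contributing one p electron; the boron has an empty p orbital — every position has a p orbital, so the cyclic π system is continuous.
Counting π electrons: 6 × 2 = 12 from the double-bond units + 0 from the BH atom = 12.
12 = 4(3); a planar, fully conjugated 4n system is antiaromatic.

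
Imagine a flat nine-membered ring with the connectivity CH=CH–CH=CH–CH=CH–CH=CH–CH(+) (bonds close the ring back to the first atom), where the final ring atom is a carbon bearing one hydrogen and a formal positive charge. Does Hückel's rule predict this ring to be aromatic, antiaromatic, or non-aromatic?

Antiaromatic

Check conjugation: every atom in a ring double bond is sp² and brings one electron to the p orbital; the carbocation has an empty p orbital — every position has a p orbital, so the cyclic π system is continuous.
Adding the contributions, 4 × 2 = 8 from the double-bond units + 0 from the CH(+) atom = 8.
8 is a 4n count (n = 2), so the planar conjugated ring is antiaromatic.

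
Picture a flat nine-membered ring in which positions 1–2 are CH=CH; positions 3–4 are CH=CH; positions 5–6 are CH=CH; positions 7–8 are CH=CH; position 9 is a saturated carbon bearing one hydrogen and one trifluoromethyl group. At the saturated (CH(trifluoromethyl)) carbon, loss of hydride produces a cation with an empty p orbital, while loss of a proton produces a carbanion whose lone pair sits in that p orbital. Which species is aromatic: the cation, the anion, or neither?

The anion

Both ions have a continuous loop of p orbitals — each ring atom is sp².
Cation: 4 × 2 + 0 = 8 π electrons → 4(2), antiaromatic.
Anion: 4 × 2 + 2 = 10 π electrons → 4(2)+2, aromatic.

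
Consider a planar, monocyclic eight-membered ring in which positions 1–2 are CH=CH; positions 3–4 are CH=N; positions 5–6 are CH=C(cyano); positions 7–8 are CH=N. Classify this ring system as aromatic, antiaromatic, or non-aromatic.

The p orbitals form a continuous loop: the double-bond atoms are sp², each contributing one p electron; each sp² =N– keeps its lone pair in-plane and puts one electron into the π system. The ring is fully conjugated.
Adding the contributions, 4 × 2 = 8 from the 4 double-bond units.
A 4n π count (8, n = 2) in a planar conjugated ring means antiaromatic.

Antiaromatic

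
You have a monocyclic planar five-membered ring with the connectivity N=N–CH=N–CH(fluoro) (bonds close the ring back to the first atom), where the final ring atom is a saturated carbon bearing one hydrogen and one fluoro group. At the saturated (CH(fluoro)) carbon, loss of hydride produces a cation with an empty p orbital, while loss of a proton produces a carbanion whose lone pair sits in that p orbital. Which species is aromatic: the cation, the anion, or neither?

The anion

Both ions have a continuous loop of p orbitals — each ring atom is sp².
Cation: 2 × 2 + 0 = 4 π electrons → 4(1), antiaromatic.
Anion: 2 × 2 + 2 = 6 π electrons → 4(1)+2, aromatic.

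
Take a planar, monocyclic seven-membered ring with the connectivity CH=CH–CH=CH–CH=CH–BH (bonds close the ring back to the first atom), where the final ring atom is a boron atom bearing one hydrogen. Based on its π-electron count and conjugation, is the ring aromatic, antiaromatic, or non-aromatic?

The p orbitals form a continuous loop: each doubly-bonded ring atom is sp² with one p-orbital electron; the boron has an empty p orbital. The ring is fully conjugated.
π-electron count: 3 × 2 = 6 from the double-bond units + 0 from the BH atom = 6.
Since 6 = 4·1 + 2, the ring meets the 4n+2 criterion.

Aromatic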